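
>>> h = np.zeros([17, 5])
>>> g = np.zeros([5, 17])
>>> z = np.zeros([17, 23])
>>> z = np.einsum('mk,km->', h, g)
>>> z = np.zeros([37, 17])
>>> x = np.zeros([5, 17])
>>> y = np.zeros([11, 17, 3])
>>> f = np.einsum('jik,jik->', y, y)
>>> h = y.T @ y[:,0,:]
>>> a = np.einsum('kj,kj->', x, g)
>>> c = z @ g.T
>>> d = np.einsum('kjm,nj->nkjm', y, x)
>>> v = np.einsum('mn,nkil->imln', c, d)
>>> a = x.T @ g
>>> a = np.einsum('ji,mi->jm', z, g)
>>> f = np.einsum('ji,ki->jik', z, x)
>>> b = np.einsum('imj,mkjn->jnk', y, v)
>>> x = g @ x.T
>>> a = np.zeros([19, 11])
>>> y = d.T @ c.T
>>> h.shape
(3, 17, 3)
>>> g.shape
(5, 17)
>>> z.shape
(37, 17)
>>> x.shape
(5, 5)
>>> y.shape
(3, 17, 11, 37)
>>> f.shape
(37, 17, 5)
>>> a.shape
(19, 11)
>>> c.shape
(37, 5)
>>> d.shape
(5, 11, 17, 3)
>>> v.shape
(17, 37, 3, 5)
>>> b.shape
(3, 5, 37)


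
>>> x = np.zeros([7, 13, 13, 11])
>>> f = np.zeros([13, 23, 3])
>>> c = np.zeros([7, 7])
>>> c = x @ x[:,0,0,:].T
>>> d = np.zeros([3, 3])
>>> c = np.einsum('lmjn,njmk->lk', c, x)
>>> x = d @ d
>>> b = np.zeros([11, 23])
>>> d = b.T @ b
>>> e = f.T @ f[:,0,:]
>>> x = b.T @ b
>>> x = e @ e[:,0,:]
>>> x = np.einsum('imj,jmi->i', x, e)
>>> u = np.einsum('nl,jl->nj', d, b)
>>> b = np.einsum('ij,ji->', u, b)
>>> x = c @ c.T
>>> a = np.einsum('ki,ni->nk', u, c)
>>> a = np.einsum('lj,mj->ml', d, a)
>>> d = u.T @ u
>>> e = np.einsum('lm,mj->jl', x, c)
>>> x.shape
(7, 7)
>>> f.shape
(13, 23, 3)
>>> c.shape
(7, 11)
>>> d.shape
(11, 11)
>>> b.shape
()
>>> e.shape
(11, 7)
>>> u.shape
(23, 11)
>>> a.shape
(7, 23)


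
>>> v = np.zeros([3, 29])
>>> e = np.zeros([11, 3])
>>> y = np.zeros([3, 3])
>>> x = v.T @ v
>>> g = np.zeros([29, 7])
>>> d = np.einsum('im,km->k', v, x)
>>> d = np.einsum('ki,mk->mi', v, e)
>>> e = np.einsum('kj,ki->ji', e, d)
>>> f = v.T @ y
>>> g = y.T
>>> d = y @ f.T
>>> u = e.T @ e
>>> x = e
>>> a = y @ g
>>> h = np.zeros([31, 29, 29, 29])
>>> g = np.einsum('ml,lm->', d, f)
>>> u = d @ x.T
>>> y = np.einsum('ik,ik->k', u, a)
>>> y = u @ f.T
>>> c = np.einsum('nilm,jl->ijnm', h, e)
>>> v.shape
(3, 29)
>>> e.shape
(3, 29)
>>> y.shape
(3, 29)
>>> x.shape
(3, 29)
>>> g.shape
()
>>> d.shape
(3, 29)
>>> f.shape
(29, 3)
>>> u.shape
(3, 3)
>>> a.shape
(3, 3)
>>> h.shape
(31, 29, 29, 29)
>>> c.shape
(29, 3, 31, 29)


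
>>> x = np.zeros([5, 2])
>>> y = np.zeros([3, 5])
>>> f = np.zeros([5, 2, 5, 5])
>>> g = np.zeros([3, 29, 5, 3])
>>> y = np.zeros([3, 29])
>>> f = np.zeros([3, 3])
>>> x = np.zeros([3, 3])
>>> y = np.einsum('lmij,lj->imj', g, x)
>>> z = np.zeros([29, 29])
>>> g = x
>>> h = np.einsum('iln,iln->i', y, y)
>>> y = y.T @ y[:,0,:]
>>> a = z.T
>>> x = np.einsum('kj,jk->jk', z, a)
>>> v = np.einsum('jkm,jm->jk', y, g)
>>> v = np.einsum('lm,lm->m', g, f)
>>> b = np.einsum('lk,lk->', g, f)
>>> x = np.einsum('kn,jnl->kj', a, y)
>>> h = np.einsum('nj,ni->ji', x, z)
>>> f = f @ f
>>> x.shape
(29, 3)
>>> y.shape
(3, 29, 3)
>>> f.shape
(3, 3)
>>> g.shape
(3, 3)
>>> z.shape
(29, 29)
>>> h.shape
(3, 29)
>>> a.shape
(29, 29)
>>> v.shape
(3,)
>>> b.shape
()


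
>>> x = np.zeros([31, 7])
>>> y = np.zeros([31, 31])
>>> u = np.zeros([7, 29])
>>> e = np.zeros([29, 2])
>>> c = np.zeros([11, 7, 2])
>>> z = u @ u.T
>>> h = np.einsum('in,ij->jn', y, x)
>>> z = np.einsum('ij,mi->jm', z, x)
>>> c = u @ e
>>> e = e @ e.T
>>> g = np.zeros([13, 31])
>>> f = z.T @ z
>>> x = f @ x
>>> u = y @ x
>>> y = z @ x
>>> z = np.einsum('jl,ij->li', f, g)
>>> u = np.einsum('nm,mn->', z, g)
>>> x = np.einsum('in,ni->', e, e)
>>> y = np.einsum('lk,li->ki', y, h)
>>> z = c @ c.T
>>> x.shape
()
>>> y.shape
(7, 31)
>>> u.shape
()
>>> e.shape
(29, 29)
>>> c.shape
(7, 2)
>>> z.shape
(7, 7)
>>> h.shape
(7, 31)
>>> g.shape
(13, 31)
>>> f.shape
(31, 31)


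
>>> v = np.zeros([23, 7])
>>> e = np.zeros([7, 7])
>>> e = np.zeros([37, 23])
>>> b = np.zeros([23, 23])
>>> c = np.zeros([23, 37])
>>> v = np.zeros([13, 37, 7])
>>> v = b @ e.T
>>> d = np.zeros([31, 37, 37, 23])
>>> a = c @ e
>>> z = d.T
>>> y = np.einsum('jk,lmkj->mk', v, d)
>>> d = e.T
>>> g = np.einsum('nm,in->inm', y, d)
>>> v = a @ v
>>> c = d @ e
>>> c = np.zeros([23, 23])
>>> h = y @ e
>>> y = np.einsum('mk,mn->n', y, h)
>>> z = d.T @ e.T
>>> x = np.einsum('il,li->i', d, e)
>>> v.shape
(23, 37)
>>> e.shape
(37, 23)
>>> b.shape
(23, 23)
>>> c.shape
(23, 23)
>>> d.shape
(23, 37)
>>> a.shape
(23, 23)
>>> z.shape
(37, 37)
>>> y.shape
(23,)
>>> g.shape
(23, 37, 37)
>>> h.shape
(37, 23)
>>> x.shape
(23,)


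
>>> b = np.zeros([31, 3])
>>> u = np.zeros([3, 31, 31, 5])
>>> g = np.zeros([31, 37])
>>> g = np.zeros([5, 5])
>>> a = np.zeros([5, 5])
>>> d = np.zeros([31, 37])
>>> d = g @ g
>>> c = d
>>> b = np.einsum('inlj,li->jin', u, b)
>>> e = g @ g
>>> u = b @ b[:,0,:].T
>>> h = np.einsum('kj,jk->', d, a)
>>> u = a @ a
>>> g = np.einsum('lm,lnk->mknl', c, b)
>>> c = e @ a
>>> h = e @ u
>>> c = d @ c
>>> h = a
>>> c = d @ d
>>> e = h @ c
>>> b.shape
(5, 3, 31)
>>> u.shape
(5, 5)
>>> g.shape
(5, 31, 3, 5)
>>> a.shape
(5, 5)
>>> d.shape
(5, 5)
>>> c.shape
(5, 5)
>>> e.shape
(5, 5)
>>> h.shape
(5, 5)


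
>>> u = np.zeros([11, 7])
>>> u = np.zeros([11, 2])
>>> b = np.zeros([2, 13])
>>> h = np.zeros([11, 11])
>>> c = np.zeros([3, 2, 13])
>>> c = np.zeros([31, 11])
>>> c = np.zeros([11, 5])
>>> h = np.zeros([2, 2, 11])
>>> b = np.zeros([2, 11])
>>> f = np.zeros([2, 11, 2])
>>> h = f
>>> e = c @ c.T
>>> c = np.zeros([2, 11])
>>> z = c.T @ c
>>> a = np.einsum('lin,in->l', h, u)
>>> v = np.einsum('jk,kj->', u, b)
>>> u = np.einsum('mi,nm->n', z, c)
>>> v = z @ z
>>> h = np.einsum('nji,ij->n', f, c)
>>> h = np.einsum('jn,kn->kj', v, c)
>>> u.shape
(2,)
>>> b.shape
(2, 11)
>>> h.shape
(2, 11)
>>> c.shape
(2, 11)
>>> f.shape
(2, 11, 2)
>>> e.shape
(11, 11)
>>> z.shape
(11, 11)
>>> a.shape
(2,)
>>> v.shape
(11, 11)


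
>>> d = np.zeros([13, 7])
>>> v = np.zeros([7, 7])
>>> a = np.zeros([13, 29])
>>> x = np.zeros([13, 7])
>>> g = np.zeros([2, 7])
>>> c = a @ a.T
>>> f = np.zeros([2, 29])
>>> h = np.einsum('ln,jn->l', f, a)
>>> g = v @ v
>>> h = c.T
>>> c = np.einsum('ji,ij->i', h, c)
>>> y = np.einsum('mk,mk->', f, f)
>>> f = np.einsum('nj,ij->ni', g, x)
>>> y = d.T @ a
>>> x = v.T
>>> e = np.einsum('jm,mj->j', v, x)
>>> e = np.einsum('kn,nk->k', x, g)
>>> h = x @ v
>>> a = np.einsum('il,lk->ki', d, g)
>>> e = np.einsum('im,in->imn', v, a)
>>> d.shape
(13, 7)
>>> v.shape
(7, 7)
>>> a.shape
(7, 13)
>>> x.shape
(7, 7)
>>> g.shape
(7, 7)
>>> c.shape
(13,)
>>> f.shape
(7, 13)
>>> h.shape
(7, 7)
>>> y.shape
(7, 29)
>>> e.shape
(7, 7, 13)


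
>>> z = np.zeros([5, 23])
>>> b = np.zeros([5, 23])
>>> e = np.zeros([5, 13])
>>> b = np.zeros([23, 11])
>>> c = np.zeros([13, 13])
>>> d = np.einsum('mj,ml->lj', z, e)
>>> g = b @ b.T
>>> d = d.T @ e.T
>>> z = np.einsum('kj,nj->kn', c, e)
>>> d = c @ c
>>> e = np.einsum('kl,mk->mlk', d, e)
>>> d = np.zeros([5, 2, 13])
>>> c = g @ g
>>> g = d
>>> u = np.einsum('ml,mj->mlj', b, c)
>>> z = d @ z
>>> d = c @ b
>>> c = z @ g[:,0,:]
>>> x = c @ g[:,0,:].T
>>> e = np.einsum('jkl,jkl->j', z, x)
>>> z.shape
(5, 2, 5)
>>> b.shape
(23, 11)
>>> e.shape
(5,)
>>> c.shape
(5, 2, 13)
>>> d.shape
(23, 11)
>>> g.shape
(5, 2, 13)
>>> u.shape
(23, 11, 23)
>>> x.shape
(5, 2, 5)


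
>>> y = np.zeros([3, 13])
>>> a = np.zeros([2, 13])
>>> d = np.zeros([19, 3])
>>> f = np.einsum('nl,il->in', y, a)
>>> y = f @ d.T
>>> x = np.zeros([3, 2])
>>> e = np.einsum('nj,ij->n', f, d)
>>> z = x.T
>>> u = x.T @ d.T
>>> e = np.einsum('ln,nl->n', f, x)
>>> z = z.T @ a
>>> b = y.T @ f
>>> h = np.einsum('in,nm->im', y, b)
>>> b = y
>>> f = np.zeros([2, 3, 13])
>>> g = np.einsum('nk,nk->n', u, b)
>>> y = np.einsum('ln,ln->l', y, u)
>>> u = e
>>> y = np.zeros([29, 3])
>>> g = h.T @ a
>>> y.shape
(29, 3)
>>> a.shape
(2, 13)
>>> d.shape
(19, 3)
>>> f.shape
(2, 3, 13)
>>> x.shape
(3, 2)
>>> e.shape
(3,)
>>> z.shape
(3, 13)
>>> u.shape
(3,)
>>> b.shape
(2, 19)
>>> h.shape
(2, 3)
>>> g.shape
(3, 13)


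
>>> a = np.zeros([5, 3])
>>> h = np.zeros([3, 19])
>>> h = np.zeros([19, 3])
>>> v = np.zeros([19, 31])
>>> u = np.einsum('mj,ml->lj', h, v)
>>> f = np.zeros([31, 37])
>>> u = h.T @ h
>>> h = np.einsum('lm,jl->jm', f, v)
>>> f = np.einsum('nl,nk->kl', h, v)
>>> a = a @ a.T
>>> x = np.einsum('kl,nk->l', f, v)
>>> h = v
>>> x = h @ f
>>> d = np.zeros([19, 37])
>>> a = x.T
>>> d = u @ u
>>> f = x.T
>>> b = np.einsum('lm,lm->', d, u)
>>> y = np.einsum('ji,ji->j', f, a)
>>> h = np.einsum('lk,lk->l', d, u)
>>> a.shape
(37, 19)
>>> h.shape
(3,)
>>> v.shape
(19, 31)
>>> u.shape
(3, 3)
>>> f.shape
(37, 19)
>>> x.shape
(19, 37)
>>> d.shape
(3, 3)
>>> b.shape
()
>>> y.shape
(37,)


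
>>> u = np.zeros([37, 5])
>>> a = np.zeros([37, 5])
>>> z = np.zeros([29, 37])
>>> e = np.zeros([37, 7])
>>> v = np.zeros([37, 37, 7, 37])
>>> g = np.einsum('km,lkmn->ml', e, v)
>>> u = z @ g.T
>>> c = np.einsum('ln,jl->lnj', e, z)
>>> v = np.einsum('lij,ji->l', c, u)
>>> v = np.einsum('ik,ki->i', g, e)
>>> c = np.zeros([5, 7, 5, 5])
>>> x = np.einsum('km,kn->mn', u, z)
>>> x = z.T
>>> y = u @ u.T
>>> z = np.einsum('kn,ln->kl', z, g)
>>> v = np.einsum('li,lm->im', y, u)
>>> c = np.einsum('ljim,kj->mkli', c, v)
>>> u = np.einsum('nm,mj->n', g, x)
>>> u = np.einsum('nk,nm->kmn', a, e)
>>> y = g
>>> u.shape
(5, 7, 37)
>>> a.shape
(37, 5)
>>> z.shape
(29, 7)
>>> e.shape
(37, 7)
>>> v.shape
(29, 7)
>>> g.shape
(7, 37)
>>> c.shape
(5, 29, 5, 5)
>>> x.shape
(37, 29)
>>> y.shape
(7, 37)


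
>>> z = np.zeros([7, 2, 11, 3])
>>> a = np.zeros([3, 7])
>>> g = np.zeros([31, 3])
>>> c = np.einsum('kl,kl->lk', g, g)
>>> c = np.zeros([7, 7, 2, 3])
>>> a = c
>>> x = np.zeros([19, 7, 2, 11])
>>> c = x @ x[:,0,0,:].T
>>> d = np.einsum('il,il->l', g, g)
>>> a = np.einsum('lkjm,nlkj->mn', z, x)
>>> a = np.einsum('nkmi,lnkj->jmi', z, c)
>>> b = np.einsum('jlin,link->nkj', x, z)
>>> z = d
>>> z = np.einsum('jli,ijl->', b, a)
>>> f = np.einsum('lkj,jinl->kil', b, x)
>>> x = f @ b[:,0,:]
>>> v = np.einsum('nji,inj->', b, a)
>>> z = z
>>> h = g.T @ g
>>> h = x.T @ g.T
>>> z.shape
()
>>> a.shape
(19, 11, 3)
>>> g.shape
(31, 3)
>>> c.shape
(19, 7, 2, 19)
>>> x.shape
(3, 7, 19)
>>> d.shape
(3,)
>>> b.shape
(11, 3, 19)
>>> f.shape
(3, 7, 11)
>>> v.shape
()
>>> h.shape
(19, 7, 31)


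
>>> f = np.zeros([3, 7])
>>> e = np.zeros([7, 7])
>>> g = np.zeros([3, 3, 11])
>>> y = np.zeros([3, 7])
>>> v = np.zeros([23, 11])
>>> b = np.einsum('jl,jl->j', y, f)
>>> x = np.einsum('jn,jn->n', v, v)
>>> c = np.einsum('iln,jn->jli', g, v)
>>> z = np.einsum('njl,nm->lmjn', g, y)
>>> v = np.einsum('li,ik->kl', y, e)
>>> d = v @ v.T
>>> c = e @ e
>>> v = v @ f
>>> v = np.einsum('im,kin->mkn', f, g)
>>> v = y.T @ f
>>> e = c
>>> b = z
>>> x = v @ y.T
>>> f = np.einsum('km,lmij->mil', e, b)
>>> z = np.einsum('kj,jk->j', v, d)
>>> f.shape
(7, 3, 11)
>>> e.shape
(7, 7)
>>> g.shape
(3, 3, 11)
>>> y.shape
(3, 7)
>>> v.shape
(7, 7)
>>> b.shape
(11, 7, 3, 3)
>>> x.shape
(7, 3)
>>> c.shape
(7, 7)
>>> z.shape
(7,)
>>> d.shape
(7, 7)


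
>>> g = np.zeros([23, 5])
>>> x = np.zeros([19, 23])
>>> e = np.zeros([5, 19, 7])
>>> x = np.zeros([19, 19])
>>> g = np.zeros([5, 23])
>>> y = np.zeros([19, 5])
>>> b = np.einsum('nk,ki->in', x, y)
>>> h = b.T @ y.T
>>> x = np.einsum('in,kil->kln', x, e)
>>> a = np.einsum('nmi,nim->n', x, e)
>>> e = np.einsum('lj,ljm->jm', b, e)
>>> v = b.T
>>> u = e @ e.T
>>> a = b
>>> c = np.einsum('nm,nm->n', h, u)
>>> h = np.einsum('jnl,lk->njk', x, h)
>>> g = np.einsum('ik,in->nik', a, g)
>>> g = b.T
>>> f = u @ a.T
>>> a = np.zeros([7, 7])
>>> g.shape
(19, 5)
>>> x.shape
(5, 7, 19)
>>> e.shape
(19, 7)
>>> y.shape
(19, 5)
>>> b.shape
(5, 19)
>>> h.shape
(7, 5, 19)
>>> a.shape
(7, 7)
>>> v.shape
(19, 5)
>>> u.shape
(19, 19)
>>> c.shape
(19,)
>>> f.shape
(19, 5)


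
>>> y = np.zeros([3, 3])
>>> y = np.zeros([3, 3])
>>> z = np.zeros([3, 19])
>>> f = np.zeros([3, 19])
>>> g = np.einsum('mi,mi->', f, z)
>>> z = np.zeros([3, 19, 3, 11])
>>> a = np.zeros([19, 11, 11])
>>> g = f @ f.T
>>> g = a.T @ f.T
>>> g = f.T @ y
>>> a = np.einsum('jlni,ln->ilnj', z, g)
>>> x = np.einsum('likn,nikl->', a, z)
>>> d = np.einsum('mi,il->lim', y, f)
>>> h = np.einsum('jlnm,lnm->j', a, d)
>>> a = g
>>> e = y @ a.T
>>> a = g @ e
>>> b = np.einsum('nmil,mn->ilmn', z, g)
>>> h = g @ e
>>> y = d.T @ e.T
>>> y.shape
(3, 3, 3)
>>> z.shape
(3, 19, 3, 11)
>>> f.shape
(3, 19)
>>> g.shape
(19, 3)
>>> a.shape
(19, 19)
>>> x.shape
()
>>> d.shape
(19, 3, 3)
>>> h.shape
(19, 19)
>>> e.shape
(3, 19)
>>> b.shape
(3, 11, 19, 3)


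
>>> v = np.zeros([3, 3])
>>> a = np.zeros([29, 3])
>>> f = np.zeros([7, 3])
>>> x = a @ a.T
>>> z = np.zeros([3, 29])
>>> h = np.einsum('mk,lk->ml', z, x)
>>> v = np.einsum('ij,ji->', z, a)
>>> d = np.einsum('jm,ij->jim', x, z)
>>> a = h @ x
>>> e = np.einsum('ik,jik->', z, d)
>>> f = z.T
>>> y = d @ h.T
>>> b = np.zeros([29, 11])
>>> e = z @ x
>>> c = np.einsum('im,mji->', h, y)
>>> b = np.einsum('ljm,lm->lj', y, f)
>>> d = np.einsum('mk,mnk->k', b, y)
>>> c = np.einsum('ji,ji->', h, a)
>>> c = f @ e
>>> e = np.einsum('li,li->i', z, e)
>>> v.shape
()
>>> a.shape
(3, 29)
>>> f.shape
(29, 3)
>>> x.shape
(29, 29)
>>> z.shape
(3, 29)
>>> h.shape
(3, 29)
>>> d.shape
(3,)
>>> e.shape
(29,)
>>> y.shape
(29, 3, 3)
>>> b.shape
(29, 3)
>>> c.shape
(29, 29)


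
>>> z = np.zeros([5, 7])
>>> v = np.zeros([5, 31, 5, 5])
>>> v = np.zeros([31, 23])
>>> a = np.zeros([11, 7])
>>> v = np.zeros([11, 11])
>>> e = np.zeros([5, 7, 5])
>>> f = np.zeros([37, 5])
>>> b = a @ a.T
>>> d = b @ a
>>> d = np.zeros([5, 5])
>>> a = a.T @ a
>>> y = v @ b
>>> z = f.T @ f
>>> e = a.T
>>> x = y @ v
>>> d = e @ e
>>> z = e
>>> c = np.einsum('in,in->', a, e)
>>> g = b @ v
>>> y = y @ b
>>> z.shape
(7, 7)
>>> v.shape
(11, 11)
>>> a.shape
(7, 7)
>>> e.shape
(7, 7)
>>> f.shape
(37, 5)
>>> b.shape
(11, 11)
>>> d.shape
(7, 7)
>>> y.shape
(11, 11)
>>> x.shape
(11, 11)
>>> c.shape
()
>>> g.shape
(11, 11)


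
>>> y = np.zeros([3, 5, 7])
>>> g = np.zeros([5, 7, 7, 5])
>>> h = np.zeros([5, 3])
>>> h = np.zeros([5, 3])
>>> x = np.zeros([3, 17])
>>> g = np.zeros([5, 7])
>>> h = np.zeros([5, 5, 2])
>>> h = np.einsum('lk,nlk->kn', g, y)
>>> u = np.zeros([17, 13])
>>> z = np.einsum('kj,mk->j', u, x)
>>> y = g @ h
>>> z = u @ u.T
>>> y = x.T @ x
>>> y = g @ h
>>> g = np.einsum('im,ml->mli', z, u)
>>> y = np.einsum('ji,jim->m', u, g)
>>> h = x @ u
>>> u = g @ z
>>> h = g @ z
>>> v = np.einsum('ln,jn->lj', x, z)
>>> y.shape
(17,)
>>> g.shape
(17, 13, 17)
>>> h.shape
(17, 13, 17)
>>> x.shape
(3, 17)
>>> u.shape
(17, 13, 17)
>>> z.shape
(17, 17)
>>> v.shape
(3, 17)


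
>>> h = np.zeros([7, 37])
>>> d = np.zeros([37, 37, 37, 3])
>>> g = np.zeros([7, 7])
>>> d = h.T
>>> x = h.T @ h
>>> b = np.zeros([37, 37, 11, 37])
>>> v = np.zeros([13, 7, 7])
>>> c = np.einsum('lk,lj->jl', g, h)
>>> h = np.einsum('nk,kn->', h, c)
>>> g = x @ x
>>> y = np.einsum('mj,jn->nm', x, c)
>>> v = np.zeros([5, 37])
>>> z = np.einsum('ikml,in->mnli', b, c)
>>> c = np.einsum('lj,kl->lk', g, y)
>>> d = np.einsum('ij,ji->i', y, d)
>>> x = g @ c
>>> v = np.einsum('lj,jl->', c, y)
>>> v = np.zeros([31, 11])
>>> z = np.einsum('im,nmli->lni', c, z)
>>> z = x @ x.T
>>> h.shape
()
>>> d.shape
(7,)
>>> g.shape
(37, 37)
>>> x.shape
(37, 7)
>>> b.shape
(37, 37, 11, 37)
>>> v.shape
(31, 11)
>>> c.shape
(37, 7)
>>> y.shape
(7, 37)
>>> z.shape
(37, 37)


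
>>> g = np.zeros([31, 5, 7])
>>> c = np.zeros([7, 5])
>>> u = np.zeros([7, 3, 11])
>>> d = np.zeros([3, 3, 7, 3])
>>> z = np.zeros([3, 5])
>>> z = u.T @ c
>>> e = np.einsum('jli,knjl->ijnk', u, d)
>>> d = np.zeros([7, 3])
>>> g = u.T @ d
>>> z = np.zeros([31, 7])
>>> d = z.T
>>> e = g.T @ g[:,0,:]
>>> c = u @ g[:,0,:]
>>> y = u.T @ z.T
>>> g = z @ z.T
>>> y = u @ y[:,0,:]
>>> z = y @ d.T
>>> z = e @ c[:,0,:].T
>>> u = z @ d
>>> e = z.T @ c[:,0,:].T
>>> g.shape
(31, 31)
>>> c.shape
(7, 3, 3)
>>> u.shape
(3, 3, 31)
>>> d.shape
(7, 31)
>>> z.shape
(3, 3, 7)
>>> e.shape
(7, 3, 7)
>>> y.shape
(7, 3, 31)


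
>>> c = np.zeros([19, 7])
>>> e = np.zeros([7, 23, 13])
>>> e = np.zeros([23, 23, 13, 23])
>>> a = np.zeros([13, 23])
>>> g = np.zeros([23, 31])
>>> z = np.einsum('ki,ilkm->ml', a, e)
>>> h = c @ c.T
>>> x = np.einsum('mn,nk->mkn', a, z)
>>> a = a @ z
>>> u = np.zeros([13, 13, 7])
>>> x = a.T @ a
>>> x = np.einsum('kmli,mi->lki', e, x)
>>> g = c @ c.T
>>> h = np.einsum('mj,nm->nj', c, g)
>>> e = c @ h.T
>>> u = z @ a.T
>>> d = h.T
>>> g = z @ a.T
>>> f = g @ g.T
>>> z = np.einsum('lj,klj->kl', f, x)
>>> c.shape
(19, 7)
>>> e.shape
(19, 19)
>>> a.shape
(13, 23)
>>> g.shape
(23, 13)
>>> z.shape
(13, 23)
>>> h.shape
(19, 7)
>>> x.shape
(13, 23, 23)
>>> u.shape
(23, 13)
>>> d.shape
(7, 19)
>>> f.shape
(23, 23)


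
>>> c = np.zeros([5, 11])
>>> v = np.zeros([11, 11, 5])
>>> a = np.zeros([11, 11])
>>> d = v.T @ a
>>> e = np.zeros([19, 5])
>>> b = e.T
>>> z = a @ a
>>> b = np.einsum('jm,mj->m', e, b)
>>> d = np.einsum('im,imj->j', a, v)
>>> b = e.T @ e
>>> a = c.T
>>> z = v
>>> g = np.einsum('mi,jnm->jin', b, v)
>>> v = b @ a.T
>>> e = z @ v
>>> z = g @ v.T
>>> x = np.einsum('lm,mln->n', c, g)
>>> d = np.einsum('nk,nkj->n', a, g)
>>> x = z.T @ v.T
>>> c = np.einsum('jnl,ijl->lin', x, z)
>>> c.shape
(5, 11, 5)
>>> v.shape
(5, 11)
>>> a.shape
(11, 5)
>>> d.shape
(11,)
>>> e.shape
(11, 11, 11)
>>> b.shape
(5, 5)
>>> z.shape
(11, 5, 5)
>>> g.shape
(11, 5, 11)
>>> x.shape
(5, 5, 5)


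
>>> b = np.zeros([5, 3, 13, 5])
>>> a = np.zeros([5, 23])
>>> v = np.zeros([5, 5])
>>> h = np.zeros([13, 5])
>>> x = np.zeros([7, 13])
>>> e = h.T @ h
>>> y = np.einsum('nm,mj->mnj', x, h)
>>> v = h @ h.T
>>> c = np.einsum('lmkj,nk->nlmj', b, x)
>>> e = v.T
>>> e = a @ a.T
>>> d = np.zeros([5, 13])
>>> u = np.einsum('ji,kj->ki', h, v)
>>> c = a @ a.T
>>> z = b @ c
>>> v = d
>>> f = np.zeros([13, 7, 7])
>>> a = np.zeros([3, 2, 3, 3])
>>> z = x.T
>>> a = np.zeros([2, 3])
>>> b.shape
(5, 3, 13, 5)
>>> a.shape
(2, 3)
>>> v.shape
(5, 13)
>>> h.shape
(13, 5)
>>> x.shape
(7, 13)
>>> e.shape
(5, 5)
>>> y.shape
(13, 7, 5)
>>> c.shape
(5, 5)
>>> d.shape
(5, 13)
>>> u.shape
(13, 5)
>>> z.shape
(13, 7)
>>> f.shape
(13, 7, 7)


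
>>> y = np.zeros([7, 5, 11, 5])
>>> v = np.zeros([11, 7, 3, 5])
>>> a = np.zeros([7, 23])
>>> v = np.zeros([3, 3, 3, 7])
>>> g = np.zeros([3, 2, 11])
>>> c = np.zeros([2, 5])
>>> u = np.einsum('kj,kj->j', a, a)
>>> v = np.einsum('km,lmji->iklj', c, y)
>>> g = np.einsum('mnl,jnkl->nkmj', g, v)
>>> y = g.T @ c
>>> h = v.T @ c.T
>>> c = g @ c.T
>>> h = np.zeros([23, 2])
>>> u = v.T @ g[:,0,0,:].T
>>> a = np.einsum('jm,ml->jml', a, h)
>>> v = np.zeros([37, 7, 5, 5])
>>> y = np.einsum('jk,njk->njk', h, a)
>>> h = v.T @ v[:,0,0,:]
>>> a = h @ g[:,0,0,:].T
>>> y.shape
(7, 23, 2)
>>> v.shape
(37, 7, 5, 5)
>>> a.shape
(5, 5, 7, 2)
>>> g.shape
(2, 7, 3, 5)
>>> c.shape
(2, 7, 3, 2)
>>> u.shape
(11, 7, 2, 2)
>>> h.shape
(5, 5, 7, 5)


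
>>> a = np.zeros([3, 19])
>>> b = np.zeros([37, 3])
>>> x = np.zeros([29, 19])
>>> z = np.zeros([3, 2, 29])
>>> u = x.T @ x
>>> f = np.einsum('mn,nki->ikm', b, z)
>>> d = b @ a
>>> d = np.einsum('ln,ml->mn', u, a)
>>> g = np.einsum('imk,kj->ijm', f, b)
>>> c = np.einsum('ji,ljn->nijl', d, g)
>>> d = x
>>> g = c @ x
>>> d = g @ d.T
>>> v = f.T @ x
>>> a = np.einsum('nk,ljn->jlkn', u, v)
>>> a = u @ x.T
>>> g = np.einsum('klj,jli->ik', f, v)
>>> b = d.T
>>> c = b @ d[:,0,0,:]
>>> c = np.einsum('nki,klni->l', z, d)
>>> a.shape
(19, 29)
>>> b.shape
(29, 3, 19, 2)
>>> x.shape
(29, 19)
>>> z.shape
(3, 2, 29)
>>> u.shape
(19, 19)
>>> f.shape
(29, 2, 37)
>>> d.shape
(2, 19, 3, 29)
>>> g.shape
(19, 29)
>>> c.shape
(19,)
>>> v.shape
(37, 2, 19)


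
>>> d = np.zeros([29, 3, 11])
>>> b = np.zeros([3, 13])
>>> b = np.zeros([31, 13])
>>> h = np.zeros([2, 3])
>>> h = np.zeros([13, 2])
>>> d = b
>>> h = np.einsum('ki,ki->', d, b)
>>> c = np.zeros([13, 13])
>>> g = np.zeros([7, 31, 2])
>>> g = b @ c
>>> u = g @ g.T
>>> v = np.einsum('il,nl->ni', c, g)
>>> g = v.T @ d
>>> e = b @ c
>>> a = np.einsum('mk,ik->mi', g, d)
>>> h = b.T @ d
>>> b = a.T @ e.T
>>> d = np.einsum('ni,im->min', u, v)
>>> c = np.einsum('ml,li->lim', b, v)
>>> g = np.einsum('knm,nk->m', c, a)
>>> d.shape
(13, 31, 31)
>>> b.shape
(31, 31)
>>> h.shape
(13, 13)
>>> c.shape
(31, 13, 31)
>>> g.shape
(31,)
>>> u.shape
(31, 31)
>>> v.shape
(31, 13)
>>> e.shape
(31, 13)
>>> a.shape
(13, 31)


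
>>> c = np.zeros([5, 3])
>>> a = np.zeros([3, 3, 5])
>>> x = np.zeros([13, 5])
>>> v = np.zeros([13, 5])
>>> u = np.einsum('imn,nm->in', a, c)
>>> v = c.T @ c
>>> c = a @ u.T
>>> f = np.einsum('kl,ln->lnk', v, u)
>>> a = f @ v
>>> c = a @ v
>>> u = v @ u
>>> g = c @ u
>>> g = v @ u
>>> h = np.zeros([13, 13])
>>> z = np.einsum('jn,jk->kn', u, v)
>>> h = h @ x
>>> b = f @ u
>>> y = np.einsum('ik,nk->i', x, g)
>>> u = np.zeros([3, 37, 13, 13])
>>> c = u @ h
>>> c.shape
(3, 37, 13, 5)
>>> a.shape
(3, 5, 3)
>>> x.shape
(13, 5)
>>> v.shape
(3, 3)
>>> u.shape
(3, 37, 13, 13)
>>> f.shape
(3, 5, 3)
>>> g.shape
(3, 5)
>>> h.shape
(13, 5)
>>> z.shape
(3, 5)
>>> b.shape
(3, 5, 5)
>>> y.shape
(13,)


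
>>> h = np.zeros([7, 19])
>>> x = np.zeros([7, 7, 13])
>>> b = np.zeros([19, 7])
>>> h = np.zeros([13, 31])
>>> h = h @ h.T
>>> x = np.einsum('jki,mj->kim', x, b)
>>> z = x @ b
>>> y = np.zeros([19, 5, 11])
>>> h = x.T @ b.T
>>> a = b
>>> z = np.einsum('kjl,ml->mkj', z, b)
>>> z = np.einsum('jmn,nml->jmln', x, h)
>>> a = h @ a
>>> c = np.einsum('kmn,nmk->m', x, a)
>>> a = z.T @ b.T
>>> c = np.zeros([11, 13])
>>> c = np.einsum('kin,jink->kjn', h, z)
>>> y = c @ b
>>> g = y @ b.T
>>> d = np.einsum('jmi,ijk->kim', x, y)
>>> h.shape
(19, 13, 19)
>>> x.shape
(7, 13, 19)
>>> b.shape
(19, 7)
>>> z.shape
(7, 13, 19, 19)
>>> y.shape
(19, 7, 7)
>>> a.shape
(19, 19, 13, 19)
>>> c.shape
(19, 7, 19)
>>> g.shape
(19, 7, 19)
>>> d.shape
(7, 19, 13)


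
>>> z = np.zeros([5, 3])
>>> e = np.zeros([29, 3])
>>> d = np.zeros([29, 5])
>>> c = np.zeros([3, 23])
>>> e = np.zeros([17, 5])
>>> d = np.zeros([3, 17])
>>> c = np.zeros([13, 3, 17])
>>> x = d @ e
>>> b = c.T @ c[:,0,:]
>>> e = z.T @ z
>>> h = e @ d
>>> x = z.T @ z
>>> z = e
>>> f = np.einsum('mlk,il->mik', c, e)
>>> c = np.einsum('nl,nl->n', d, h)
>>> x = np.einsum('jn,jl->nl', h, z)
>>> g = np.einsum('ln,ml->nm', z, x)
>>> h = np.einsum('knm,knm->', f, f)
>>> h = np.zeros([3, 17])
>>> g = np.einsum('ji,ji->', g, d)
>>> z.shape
(3, 3)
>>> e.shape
(3, 3)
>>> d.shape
(3, 17)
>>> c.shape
(3,)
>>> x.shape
(17, 3)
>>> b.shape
(17, 3, 17)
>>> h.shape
(3, 17)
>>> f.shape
(13, 3, 17)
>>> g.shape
()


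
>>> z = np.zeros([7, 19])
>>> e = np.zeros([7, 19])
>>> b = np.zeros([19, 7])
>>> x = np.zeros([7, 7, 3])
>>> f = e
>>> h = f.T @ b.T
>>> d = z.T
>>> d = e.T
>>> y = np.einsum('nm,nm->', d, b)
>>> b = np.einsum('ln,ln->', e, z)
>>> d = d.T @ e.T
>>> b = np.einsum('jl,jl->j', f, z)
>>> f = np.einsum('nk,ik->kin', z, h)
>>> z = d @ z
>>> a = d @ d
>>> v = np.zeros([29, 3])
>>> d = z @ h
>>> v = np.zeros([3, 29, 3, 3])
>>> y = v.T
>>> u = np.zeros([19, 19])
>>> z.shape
(7, 19)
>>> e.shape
(7, 19)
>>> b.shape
(7,)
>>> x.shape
(7, 7, 3)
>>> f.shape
(19, 19, 7)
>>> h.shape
(19, 19)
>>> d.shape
(7, 19)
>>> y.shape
(3, 3, 29, 3)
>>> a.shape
(7, 7)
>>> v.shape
(3, 29, 3, 3)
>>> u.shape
(19, 19)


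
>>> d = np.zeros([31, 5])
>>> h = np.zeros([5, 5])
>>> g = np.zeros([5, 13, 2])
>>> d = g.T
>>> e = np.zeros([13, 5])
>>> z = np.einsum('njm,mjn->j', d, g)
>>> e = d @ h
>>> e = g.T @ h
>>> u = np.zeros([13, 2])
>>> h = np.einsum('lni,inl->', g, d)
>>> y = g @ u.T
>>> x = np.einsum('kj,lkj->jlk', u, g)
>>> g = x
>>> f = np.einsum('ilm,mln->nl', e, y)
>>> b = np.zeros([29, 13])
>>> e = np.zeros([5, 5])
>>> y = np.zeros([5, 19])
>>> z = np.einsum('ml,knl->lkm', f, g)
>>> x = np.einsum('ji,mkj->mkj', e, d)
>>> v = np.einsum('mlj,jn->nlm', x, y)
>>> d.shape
(2, 13, 5)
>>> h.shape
()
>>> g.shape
(2, 5, 13)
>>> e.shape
(5, 5)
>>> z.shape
(13, 2, 13)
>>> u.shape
(13, 2)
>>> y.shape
(5, 19)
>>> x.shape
(2, 13, 5)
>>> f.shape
(13, 13)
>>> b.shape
(29, 13)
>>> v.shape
(19, 13, 2)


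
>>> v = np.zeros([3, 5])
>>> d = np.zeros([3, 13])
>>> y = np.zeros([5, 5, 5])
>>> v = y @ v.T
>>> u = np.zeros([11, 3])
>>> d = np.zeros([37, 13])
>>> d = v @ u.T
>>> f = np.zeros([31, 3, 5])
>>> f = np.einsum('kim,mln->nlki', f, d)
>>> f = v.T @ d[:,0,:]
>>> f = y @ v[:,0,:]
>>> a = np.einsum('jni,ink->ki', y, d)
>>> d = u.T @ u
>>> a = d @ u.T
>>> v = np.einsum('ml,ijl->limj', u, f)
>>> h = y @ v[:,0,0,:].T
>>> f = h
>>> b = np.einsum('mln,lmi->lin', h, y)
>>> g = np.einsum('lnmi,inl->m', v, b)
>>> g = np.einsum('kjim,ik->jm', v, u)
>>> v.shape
(3, 5, 11, 5)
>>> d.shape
(3, 3)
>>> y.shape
(5, 5, 5)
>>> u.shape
(11, 3)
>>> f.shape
(5, 5, 3)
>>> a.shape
(3, 11)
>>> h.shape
(5, 5, 3)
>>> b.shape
(5, 5, 3)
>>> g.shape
(5, 5)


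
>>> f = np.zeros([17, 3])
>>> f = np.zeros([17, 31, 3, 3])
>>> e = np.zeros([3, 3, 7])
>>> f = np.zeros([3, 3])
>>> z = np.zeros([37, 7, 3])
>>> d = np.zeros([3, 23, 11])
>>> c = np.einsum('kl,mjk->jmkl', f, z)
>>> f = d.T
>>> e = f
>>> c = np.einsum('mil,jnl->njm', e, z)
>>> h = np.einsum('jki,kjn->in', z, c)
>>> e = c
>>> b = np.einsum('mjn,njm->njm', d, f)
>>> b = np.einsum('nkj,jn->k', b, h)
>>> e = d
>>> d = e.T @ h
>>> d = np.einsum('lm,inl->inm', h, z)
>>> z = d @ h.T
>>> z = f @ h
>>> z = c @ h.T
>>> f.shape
(11, 23, 3)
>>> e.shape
(3, 23, 11)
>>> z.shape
(7, 37, 3)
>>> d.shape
(37, 7, 11)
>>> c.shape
(7, 37, 11)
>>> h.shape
(3, 11)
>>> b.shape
(23,)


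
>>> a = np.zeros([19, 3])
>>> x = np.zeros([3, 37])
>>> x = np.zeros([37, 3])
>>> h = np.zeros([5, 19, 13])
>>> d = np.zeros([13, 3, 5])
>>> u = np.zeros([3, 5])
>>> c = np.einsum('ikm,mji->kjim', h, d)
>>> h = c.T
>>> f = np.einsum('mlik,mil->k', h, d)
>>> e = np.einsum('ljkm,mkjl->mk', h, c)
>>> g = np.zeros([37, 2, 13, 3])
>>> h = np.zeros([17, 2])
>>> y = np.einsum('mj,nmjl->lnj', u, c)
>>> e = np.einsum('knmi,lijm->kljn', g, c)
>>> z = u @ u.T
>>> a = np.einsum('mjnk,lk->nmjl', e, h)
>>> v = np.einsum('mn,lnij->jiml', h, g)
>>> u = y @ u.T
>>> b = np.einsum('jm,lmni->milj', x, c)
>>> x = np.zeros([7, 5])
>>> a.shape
(5, 37, 19, 17)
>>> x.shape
(7, 5)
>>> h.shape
(17, 2)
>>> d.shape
(13, 3, 5)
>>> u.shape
(13, 19, 3)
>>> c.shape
(19, 3, 5, 13)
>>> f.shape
(19,)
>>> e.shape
(37, 19, 5, 2)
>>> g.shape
(37, 2, 13, 3)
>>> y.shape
(13, 19, 5)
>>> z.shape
(3, 3)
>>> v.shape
(3, 13, 17, 37)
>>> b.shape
(3, 13, 19, 37)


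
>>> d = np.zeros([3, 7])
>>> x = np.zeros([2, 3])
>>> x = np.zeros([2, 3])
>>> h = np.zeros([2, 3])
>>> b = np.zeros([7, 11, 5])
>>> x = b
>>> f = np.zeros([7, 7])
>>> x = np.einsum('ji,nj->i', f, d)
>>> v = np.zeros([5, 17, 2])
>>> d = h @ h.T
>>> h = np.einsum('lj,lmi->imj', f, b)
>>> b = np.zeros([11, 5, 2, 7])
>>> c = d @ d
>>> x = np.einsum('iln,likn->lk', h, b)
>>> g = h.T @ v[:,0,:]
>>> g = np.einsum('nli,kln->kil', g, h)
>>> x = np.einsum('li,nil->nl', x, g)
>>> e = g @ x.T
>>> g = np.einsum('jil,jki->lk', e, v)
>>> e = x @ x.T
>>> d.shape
(2, 2)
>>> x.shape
(5, 11)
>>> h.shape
(5, 11, 7)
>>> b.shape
(11, 5, 2, 7)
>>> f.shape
(7, 7)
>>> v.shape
(5, 17, 2)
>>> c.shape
(2, 2)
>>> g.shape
(5, 17)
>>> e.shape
(5, 5)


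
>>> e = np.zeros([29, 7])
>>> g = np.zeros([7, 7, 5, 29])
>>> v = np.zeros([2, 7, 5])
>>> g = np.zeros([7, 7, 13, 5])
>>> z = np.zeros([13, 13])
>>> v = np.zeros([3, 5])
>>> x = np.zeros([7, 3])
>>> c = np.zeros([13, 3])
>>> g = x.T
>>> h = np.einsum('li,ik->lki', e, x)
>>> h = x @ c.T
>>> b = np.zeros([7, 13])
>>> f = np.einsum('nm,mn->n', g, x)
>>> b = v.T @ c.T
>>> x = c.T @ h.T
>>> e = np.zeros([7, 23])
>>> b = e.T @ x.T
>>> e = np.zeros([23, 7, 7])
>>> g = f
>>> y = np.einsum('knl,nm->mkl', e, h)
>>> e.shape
(23, 7, 7)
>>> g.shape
(3,)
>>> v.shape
(3, 5)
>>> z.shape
(13, 13)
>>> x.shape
(3, 7)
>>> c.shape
(13, 3)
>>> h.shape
(7, 13)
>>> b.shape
(23, 3)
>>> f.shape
(3,)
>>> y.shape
(13, 23, 7)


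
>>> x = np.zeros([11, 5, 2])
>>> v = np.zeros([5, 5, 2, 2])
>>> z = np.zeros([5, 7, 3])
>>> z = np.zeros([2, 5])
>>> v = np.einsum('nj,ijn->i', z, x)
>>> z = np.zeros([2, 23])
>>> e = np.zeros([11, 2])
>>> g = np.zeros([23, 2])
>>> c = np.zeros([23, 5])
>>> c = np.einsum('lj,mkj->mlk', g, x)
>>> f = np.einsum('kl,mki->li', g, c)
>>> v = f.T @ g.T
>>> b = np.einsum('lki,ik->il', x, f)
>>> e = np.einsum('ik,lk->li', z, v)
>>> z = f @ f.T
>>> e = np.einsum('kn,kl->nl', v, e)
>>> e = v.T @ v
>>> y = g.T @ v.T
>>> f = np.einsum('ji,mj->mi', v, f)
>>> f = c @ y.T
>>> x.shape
(11, 5, 2)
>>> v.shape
(5, 23)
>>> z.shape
(2, 2)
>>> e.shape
(23, 23)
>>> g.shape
(23, 2)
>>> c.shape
(11, 23, 5)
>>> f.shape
(11, 23, 2)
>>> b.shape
(2, 11)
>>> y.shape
(2, 5)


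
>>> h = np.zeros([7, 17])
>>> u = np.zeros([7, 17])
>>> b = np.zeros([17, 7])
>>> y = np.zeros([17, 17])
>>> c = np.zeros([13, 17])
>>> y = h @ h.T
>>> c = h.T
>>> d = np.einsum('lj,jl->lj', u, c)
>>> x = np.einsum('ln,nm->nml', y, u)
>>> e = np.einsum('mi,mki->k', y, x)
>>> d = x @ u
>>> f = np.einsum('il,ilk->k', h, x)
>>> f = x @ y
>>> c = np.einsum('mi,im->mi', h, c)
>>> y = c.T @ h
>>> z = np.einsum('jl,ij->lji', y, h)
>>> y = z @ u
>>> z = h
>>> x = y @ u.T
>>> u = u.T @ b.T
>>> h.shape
(7, 17)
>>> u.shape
(17, 17)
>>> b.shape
(17, 7)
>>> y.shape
(17, 17, 17)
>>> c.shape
(7, 17)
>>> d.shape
(7, 17, 17)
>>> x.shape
(17, 17, 7)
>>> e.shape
(17,)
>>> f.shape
(7, 17, 7)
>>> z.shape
(7, 17)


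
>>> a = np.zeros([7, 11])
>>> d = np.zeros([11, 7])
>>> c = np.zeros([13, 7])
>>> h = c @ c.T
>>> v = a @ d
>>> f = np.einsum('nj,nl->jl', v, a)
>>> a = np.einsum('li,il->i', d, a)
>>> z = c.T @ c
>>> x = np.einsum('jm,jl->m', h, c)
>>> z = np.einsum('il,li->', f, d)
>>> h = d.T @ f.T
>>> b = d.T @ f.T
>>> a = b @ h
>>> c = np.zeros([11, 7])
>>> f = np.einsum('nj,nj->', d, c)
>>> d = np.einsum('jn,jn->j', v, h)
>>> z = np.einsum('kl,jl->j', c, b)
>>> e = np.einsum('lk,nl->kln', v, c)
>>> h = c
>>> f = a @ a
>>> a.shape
(7, 7)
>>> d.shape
(7,)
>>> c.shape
(11, 7)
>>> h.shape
(11, 7)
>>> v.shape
(7, 7)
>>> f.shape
(7, 7)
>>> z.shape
(7,)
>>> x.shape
(13,)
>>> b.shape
(7, 7)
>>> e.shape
(7, 7, 11)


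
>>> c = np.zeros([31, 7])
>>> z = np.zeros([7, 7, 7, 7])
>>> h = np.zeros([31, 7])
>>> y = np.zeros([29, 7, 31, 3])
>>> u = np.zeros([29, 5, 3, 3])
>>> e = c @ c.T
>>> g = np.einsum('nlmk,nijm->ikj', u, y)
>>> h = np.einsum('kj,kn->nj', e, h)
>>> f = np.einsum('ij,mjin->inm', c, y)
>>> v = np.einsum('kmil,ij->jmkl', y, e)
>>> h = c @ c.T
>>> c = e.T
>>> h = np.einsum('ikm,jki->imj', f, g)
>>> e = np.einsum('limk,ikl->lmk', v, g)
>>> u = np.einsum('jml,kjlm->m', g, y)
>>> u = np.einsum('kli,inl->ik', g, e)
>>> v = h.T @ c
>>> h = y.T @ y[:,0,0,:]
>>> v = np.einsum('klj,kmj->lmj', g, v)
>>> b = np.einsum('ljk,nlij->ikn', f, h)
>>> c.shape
(31, 31)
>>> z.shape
(7, 7, 7, 7)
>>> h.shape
(3, 31, 7, 3)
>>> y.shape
(29, 7, 31, 3)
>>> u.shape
(31, 7)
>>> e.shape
(31, 29, 3)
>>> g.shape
(7, 3, 31)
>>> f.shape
(31, 3, 29)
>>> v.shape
(3, 29, 31)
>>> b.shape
(7, 29, 3)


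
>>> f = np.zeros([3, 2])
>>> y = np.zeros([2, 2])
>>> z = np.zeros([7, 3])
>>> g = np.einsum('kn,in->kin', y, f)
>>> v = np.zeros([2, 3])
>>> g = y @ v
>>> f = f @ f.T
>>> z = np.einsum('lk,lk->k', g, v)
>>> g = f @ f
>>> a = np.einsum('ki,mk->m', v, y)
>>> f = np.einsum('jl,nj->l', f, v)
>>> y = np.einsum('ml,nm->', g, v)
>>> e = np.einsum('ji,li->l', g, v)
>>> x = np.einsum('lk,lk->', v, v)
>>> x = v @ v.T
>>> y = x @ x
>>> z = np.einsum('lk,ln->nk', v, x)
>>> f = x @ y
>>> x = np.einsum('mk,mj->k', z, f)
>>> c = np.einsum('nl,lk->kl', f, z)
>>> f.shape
(2, 2)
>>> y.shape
(2, 2)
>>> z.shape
(2, 3)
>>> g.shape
(3, 3)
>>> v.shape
(2, 3)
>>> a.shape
(2,)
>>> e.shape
(2,)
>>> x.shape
(3,)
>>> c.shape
(3, 2)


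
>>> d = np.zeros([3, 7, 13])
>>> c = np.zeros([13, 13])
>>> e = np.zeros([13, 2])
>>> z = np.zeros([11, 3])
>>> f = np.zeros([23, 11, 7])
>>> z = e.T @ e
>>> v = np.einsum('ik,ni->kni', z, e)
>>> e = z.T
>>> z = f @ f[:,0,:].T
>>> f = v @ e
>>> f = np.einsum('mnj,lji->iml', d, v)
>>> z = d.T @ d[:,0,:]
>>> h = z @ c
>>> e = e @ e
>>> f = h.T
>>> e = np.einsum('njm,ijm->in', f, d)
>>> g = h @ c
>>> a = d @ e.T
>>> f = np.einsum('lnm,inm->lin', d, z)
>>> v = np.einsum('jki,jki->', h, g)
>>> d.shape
(3, 7, 13)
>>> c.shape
(13, 13)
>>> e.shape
(3, 13)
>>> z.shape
(13, 7, 13)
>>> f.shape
(3, 13, 7)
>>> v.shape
()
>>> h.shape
(13, 7, 13)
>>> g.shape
(13, 7, 13)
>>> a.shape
(3, 7, 3)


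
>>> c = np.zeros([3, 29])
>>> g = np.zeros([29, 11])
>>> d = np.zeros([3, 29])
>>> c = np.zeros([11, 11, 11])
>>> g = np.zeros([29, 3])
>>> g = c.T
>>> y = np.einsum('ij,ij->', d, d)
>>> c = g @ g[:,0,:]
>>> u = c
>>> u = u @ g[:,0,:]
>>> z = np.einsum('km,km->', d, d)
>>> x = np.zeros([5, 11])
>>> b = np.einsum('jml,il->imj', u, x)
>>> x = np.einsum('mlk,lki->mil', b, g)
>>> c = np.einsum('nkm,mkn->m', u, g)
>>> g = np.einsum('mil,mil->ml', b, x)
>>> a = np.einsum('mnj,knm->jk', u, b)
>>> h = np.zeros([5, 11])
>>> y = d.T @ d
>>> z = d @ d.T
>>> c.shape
(11,)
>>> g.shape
(5, 11)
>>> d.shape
(3, 29)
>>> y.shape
(29, 29)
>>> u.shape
(11, 11, 11)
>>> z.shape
(3, 3)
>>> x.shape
(5, 11, 11)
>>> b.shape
(5, 11, 11)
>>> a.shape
(11, 5)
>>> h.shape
(5, 11)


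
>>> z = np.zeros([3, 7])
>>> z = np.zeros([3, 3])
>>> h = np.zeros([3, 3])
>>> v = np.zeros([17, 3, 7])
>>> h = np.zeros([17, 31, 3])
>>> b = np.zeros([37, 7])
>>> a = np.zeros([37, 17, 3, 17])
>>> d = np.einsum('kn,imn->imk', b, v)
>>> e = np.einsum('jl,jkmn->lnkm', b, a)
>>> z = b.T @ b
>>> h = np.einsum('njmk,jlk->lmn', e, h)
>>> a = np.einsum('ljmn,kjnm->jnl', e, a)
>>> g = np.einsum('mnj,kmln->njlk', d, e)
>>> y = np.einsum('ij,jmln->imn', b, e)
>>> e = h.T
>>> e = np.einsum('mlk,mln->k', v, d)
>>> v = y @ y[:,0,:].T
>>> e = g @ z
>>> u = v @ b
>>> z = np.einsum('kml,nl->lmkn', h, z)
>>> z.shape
(7, 17, 31, 7)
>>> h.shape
(31, 17, 7)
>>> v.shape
(37, 17, 37)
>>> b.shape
(37, 7)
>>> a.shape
(17, 3, 7)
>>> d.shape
(17, 3, 37)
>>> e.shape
(3, 37, 17, 7)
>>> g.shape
(3, 37, 17, 7)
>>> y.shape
(37, 17, 3)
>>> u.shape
(37, 17, 7)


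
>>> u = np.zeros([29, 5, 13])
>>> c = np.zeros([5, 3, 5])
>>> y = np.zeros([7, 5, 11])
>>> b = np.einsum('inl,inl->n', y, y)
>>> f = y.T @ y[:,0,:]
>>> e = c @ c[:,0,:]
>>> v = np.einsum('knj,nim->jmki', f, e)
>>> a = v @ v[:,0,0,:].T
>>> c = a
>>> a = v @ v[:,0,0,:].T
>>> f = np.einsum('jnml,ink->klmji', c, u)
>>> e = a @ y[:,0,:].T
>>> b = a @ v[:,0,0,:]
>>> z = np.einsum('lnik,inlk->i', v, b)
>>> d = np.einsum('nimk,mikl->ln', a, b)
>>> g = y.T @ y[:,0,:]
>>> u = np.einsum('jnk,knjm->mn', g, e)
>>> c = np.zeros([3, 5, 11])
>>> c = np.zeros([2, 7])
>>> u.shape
(7, 5)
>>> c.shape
(2, 7)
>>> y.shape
(7, 5, 11)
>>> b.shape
(11, 5, 11, 3)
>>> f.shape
(13, 11, 11, 11, 29)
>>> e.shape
(11, 5, 11, 7)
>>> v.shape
(11, 5, 11, 3)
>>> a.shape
(11, 5, 11, 11)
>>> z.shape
(11,)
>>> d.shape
(3, 11)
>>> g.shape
(11, 5, 11)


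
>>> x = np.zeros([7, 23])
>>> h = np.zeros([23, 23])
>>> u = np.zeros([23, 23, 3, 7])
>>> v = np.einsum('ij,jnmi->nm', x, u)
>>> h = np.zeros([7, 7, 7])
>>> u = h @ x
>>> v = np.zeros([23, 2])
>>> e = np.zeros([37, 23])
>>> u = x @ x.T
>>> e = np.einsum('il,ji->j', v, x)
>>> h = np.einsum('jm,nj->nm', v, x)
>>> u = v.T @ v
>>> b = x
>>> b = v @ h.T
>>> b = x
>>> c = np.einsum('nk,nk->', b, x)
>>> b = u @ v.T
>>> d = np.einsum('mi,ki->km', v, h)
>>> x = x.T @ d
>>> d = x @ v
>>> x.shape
(23, 23)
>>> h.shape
(7, 2)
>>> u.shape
(2, 2)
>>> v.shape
(23, 2)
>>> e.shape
(7,)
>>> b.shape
(2, 23)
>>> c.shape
()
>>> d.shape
(23, 2)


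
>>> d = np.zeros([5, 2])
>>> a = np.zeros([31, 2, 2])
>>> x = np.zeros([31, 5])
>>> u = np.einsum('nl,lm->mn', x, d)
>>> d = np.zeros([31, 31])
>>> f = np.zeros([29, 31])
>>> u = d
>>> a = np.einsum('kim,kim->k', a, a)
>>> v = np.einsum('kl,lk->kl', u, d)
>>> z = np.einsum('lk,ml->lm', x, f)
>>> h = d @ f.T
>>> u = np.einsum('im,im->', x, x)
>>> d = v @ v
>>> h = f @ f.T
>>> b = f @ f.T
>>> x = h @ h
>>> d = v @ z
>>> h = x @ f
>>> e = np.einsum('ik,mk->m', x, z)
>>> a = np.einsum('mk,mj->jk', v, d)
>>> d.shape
(31, 29)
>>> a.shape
(29, 31)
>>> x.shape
(29, 29)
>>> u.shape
()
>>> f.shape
(29, 31)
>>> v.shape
(31, 31)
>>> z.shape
(31, 29)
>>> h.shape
(29, 31)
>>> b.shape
(29, 29)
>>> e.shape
(31,)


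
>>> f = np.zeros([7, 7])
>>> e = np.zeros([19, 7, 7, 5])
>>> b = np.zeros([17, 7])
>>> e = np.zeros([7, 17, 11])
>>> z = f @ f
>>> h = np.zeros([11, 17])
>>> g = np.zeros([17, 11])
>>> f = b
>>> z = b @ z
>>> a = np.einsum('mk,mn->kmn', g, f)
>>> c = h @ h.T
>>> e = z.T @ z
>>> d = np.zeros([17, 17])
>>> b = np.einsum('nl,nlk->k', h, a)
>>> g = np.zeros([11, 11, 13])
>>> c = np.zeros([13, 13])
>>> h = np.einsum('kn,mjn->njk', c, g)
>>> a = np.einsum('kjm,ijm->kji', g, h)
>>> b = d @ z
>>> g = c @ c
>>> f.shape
(17, 7)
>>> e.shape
(7, 7)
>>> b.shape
(17, 7)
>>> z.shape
(17, 7)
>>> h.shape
(13, 11, 13)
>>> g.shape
(13, 13)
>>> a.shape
(11, 11, 13)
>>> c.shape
(13, 13)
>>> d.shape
(17, 17)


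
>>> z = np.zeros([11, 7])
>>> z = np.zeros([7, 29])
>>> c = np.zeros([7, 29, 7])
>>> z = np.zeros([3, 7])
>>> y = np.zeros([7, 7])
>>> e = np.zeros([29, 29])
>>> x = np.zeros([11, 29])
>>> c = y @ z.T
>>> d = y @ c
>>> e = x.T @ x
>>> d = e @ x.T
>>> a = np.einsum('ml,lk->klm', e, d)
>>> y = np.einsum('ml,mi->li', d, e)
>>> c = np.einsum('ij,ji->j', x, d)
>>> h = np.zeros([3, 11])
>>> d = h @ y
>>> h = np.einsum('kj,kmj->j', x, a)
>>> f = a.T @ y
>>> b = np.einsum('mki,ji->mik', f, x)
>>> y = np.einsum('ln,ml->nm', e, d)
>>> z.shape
(3, 7)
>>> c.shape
(29,)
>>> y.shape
(29, 3)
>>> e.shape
(29, 29)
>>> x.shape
(11, 29)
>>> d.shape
(3, 29)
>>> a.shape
(11, 29, 29)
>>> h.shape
(29,)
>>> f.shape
(29, 29, 29)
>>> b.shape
(29, 29, 29)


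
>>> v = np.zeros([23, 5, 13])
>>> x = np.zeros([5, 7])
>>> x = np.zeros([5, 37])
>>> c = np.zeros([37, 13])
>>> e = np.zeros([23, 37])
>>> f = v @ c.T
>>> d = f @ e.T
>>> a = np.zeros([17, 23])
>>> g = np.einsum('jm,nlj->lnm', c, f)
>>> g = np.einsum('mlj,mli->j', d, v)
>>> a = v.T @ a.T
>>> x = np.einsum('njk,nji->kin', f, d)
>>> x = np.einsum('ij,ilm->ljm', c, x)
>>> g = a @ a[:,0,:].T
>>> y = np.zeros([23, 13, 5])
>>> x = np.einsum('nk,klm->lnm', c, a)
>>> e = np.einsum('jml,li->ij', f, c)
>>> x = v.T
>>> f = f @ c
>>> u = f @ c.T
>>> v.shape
(23, 5, 13)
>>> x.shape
(13, 5, 23)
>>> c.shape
(37, 13)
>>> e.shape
(13, 23)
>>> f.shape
(23, 5, 13)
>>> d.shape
(23, 5, 23)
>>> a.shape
(13, 5, 17)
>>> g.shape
(13, 5, 13)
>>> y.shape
(23, 13, 5)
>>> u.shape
(23, 5, 37)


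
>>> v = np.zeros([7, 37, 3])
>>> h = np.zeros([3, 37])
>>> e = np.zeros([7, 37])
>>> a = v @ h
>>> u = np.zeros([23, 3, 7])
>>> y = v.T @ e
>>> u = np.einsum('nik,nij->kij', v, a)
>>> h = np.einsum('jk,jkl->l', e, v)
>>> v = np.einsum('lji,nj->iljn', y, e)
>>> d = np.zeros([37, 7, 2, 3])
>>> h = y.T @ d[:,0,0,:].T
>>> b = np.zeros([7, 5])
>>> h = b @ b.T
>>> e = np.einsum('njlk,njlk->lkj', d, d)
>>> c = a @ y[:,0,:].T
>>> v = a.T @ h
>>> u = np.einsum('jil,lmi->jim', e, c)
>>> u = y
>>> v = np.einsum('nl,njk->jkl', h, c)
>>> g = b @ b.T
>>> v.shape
(37, 3, 7)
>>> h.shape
(7, 7)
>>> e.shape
(2, 3, 7)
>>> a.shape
(7, 37, 37)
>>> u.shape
(3, 37, 37)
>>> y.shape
(3, 37, 37)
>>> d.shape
(37, 7, 2, 3)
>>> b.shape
(7, 5)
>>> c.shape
(7, 37, 3)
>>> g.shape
(7, 7)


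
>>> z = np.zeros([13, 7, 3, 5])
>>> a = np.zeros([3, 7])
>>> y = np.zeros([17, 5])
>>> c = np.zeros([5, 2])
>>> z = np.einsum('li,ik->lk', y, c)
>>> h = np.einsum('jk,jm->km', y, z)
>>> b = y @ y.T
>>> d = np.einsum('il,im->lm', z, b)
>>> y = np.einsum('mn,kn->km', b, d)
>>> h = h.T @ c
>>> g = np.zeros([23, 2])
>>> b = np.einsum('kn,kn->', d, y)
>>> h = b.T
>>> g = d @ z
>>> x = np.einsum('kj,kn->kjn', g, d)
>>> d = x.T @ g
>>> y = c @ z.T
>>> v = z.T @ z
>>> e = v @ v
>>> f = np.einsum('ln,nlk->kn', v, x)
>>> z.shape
(17, 2)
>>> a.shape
(3, 7)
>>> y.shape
(5, 17)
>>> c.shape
(5, 2)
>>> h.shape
()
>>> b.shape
()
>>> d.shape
(17, 2, 2)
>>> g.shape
(2, 2)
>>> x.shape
(2, 2, 17)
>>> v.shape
(2, 2)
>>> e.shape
(2, 2)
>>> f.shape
(17, 2)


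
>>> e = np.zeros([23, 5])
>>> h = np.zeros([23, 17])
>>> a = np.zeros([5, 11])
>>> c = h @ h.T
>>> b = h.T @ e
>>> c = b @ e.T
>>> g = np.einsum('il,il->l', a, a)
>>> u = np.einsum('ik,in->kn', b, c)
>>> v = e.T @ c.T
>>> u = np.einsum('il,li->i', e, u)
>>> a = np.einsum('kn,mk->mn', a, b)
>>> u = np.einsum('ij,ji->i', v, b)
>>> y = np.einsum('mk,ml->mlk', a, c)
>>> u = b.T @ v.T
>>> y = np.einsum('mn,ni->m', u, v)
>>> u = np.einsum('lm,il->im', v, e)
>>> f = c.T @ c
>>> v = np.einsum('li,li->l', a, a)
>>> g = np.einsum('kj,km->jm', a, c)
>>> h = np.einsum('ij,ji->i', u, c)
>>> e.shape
(23, 5)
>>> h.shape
(23,)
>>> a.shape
(17, 11)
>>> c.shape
(17, 23)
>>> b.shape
(17, 5)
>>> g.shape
(11, 23)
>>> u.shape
(23, 17)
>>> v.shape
(17,)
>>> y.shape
(5,)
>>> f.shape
(23, 23)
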